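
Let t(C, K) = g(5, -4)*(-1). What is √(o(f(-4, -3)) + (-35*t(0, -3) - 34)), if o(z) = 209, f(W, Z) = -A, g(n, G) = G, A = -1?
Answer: √35 ≈ 5.9161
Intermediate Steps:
f(W, Z) = 1 (f(W, Z) = -1*(-1) = 1)
t(C, K) = 4 (t(C, K) = -4*(-1) = 4)
√(o(f(-4, -3)) + (-35*t(0, -3) - 34)) = √(209 + (-35*4 - 34)) = √(209 + (-140 - 34)) = √(209 - 174) = √35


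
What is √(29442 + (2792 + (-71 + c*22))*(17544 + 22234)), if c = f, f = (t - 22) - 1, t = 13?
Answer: 2*√24878555 ≈ 9975.7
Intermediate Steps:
f = -10 (f = (13 - 22) - 1 = -9 - 1 = -10)
c = -10
√(29442 + (2792 + (-71 + c*22))*(17544 + 22234)) = √(29442 + (2792 + (-71 - 10*22))*(17544 + 22234)) = √(29442 + (2792 + (-71 - 220))*39778) = √(29442 + (2792 - 291)*39778) = √(29442 + 2501*39778) = √(29442 + 99484778) = √99514220 = 2*√24878555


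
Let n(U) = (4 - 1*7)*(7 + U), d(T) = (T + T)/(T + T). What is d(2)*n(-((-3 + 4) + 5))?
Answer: -3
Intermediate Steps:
d(T) = 1 (d(T) = (2*T)/((2*T)) = (2*T)*(1/(2*T)) = 1)
n(U) = -21 - 3*U (n(U) = (4 - 7)*(7 + U) = -3*(7 + U) = -21 - 3*U)
d(2)*n(-((-3 + 4) + 5)) = 1*(-21 - (-3)*((-3 + 4) + 5)) = 1*(-21 - (-3)*(1 + 5)) = 1*(-21 - (-3)*6) = 1*(-21 - 3*(-6)) = 1*(-21 + 18) = 1*(-3) = -3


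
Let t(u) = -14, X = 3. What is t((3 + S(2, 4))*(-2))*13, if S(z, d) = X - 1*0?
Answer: -182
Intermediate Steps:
S(z, d) = 3 (S(z, d) = 3 - 1*0 = 3 + 0 = 3)
t((3 + S(2, 4))*(-2))*13 = -14*13 = -182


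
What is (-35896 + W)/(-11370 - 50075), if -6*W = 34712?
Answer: 125044/184335 ≈ 0.67835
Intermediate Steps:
W = -17356/3 (W = -⅙*34712 = -17356/3 ≈ -5785.3)
(-35896 + W)/(-11370 - 50075) = (-35896 - 17356/3)/(-11370 - 50075) = -125044/3/(-61445) = -125044/3*(-1/61445) = 125044/184335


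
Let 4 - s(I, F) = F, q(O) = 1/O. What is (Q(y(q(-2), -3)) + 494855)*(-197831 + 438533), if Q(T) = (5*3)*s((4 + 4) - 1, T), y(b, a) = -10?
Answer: 119163135630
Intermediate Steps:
s(I, F) = 4 - F
Q(T) = 60 - 15*T (Q(T) = (5*3)*(4 - T) = 15*(4 - T) = 60 - 15*T)
(Q(y(q(-2), -3)) + 494855)*(-197831 + 438533) = ((60 - 15*(-10)) + 494855)*(-197831 + 438533) = ((60 + 150) + 494855)*240702 = (210 + 494855)*240702 = 495065*240702 = 119163135630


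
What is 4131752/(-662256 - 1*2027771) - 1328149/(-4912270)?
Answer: -16723524727017/13214138931290 ≈ -1.2656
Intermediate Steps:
4131752/(-662256 - 1*2027771) - 1328149/(-4912270) = 4131752/(-662256 - 2027771) - 1328149*(-1/4912270) = 4131752/(-2690027) + 1328149/4912270 = 4131752*(-1/2690027) + 1328149/4912270 = -4131752/2690027 + 1328149/4912270 = -16723524727017/13214138931290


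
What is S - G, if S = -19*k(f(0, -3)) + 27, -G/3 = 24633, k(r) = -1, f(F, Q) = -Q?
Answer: 73945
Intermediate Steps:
G = -73899 (G = -3*24633 = -73899)
S = 46 (S = -19*(-1) + 27 = 19 + 27 = 46)
S - G = 46 - 1*(-73899) = 46 + 73899 = 73945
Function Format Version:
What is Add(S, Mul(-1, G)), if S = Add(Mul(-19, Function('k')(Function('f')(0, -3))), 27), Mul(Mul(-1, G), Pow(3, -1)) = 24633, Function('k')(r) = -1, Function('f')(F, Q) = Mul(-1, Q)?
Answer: 73945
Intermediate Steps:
G = -73899 (G = Mul(-3, 24633) = -73899)
S = 46 (S = Add(Mul(-19, -1), 27) = Add(19, 27) = 46)
Add(S, Mul(-1, G)) = Add(46, Mul(-1, -73899)) = Add(46, 73899) = 73945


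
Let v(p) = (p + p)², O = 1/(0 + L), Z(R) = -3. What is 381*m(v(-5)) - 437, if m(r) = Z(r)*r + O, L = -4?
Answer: -459329/4 ≈ -1.1483e+5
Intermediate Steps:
O = -¼ (O = 1/(0 - 4) = 1/(-4) = -¼ ≈ -0.25000)
v(p) = 4*p² (v(p) = (2*p)² = 4*p²)
m(r) = -¼ - 3*r (m(r) = -3*r - ¼ = -¼ - 3*r)
381*m(v(-5)) - 437 = 381*(-¼ - 12*(-5)²) - 437 = 381*(-¼ - 12*25) - 437 = 381*(-¼ - 3*100) - 437 = 381*(-¼ - 300) - 437 = 381*(-1201/4) - 437 = -457581/4 - 437 = -459329/4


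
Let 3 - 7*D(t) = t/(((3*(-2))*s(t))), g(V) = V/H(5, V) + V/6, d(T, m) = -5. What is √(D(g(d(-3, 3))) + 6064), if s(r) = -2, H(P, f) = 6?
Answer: √10697687/42 ≈ 77.875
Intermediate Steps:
g(V) = V/3 (g(V) = V/6 + V/6 = V/3)
D(t) = 3/7 - t/84 (D(t) = 3/7 - t/(7*((3*(-2))*(-2))) = 3/7 - t/(7*((-6*(-2)))) = 3/7 - t/(7*12) = 3/7 - t/84)
√(D(g(d(-3, 3))) + 6064) = √((3/7 - (-5)/252) + 6064) = √((3/7 - 1/84*(-5/3)) + 6064) = √((3/7 + 5/252) + 6064) = √(113/252 + 6064) = √(1528241/252) = √10697687/42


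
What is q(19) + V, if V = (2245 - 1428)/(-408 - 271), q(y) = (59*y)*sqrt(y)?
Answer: -817/679 + 1121*sqrt(19) ≈ 4885.1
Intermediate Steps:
q(y) = 59*y**(3/2)
V = -817/679 (V = 817/(-679) = 817*(-1/679) = -817/679 ≈ -1.2032)
q(19) + V = 59*19**(3/2) - 817/679 = 59*(19*sqrt(19)) - 817/679 = 1121*sqrt(19) - 817/679 = -817/679 + 1121*sqrt(19)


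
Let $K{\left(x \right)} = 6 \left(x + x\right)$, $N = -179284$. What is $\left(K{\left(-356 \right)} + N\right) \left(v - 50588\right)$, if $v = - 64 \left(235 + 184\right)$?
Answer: $14207968624$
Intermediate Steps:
$K{\left(x \right)} = 12 x$ ($K{\left(x \right)} = 6 \cdot 2 x = 12 x$)
$v = -26816$ ($v = \left(-64\right) 419 = -26816$)
$\left(K{\left(-356 \right)} + N\right) \left(v - 50588\right) = \left(12 \left(-356\right) - 179284\right) \left(-26816 - 50588\right) = \left(-4272 - 179284\right) \left(-77404\right) = \left(-183556\right) \left(-77404\right) = 14207968624$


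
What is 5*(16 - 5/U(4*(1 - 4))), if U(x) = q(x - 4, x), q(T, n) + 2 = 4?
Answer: 135/2 ≈ 67.500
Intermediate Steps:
q(T, n) = 2 (q(T, n) = -2 + 4 = 2)
U(x) = 2
5*(16 - 5/U(4*(1 - 4))) = 5*(16 - 5/2) = 5*(27/2) = 135/2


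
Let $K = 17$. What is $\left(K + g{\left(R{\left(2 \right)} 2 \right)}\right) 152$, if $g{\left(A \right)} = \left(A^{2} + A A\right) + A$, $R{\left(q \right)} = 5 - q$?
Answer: $14440$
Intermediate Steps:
$g{\left(A \right)} = A + 2 A^{2}$ ($g{\left(A \right)} = \left(A^{2} + A^{2}\right) + A = 2 A^{2} + A = A + 2 A^{2}$)
$\left(K + g{\left(R{\left(2 \right)} 2 \right)}\right) 152 = \left(17 + \left(5 - 2\right) 2 \left(1 + 2 \left(5 - 2\right) 2\right)\right) 152 = \left(17 + 3 \cdot 2 \left(1 + 2 \cdot 3 \cdot 2\right)\right) 152 = \left(17 + 6 \left(1 + 2 \cdot 6\right)\right) 152 = \left(17 + 6 \left(1 + 12\right)\right) 152 = \left(17 + 6 \cdot 13\right) 152 = \left(17 + 78\right) 152 = 95 \cdot 152 = 14440$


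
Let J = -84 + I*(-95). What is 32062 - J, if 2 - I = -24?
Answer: 34616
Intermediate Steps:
I = 26 (I = 2 - 1*(-24) = 2 + 24 = 26)
J = -2554 (J = -84 + 26*(-95) = -84 - 2470 = -2554)
32062 - J = 32062 - 1*(-2554) = 32062 + 2554 = 34616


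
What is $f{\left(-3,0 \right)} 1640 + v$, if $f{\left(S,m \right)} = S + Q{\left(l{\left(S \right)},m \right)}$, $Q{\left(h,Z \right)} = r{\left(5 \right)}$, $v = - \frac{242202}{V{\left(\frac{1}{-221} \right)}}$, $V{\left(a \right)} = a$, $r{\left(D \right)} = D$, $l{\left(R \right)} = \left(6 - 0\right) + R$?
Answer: $53529922$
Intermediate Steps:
$l{\left(R \right)} = 6 + R$ ($l{\left(R \right)} = \left(6 + 0\right) + R = 6 + R$)
$v = 53526642$ ($v = - \frac{242202}{\frac{1}{-221}} = - \frac{242202}{- \frac{1}{221}} = \left(-242202\right) \left(-221\right) = 53526642$)
$Q{\left(h,Z \right)} = 5$
$f{\left(S,m \right)} = 5 + S$ ($f{\left(S,m \right)} = S + 5 = 5 + S$)
$f{\left(-3,0 \right)} 1640 + v = \left(5 - 3\right) 1640 + 53526642 = 2 \cdot 1640 + 53526642 = 3280 + 53526642 = 53529922$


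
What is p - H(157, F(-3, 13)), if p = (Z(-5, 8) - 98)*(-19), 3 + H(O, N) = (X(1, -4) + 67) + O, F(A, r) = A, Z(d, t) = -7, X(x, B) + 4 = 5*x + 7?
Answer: 1766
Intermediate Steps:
X(x, B) = 3 + 5*x (X(x, B) = -4 + (5*x + 7) = -4 + (7 + 5*x) = 3 + 5*x)
H(O, N) = 72 + O (H(O, N) = -3 + (((3 + 5*1) + 67) + O) = -3 + (((3 + 5) + 67) + O) = -3 + ((8 + 67) + O) = -3 + (75 + O) = 72 + O)
p = 1995 (p = (-7 - 98)*(-19) = -105*(-19) = 1995)
p - H(157, F(-3, 13)) = 1995 - (72 + 157) = 1995 - 1*229 = 1995 - 229 = 1766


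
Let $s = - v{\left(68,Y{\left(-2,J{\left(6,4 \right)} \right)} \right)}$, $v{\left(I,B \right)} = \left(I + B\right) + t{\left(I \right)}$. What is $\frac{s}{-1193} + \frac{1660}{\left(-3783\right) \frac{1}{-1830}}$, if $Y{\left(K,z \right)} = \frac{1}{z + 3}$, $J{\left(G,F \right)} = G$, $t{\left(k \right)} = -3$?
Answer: $\frac{10873025146}{13539357} \approx 803.07$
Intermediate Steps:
$Y{\left(K,z \right)} = \frac{1}{3 + z}$
$v{\left(I,B \right)} = -3 + B + I$ ($v{\left(I,B \right)} = \left(I + B\right) - 3 = \left(B + I\right) - 3 = -3 + B + I$)
$s = - \frac{586}{9}$ ($s = - (-3 + \frac{1}{3 + 6} + 68) = - (-3 + \frac{1}{9} + 68) = \left(-1\right) \frac{586}{9} = - \frac{586}{9} \approx -65.111$)
$\frac{s}{-1193} + \frac{1660}{\left(-3783\right) \frac{1}{-1830}} = - \frac{586}{9 \left(-1193\right)} + \frac{1660}{\left(-3783\right) \frac{1}{-1830}} = \left(- \frac{586}{9}\right) \left(- \frac{1}{1193}\right) + \frac{1660}{\left(-3783\right) \left(- \frac{1}{1830}\right)} = \frac{586}{10737} + \frac{1660}{\frac{1261}{610}} = \frac{586}{10737} + 1660 \cdot \frac{610}{1261} = \frac{586}{10737} + \frac{1012600}{1261} = \frac{10873025146}{13539357}$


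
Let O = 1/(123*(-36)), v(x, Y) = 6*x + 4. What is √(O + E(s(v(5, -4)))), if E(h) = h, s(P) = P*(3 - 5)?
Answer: 7*I*√755835/738 ≈ 8.2462*I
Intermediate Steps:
v(x, Y) = 4 + 6*x
s(P) = -2*P (s(P) = P*(-2) = -2*P)
O = -1/4428 (O = 1/(-4428) = -1/4428 ≈ -0.00022584)
√(O + E(s(v(5, -4)))) = √(-1/4428 - 2*(4 + 6*5)) = √(-1/4428 - 2*(4 + 30)) = √(-1/4428 - 2*34) = √(-1/4428 - 68) = √(-301105/4428) = 7*I*√755835/738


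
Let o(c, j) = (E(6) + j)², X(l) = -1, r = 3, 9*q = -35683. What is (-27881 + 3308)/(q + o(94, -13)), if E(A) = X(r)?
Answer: 221157/33919 ≈ 6.5201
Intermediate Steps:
q = -35683/9 (q = (⅑)*(-35683) = -35683/9 ≈ -3964.8)
E(A) = -1
o(c, j) = (-1 + j)²
(-27881 + 3308)/(q + o(94, -13)) = (-27881 + 3308)/(-35683/9 + (-1 - 13)²) = -24573/(-35683/9 + (-14)²) = -24573/(-35683/9 + 196) = -24573/(-33919/9) = -24573*(-9/33919) = 221157/33919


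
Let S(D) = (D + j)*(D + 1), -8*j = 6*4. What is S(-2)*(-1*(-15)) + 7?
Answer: 82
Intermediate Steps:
j = -3 (j = -3*4/4 = -⅛*24 = -3)
S(D) = (1 + D)*(-3 + D) (S(D) = (D - 3)*(D + 1) = (-3 + D)*(1 + D) = (1 + D)*(-3 + D))
S(-2)*(-1*(-15)) + 7 = (-3 + (-2)² - 2*(-2))*(-1*(-15)) + 7 = (-3 + 4 + 4)*15 + 7 = 5*15 + 7 = 75 + 7 = 82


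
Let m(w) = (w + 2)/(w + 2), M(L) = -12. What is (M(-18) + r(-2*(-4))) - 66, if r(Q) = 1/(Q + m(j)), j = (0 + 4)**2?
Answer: -701/9 ≈ -77.889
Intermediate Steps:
j = 16 (j = 4**2 = 16)
m(w) = 1 (m(w) = (2 + w)/(2 + w) = 1)
r(Q) = 1/(1 + Q) (r(Q) = 1/(Q + 1) = 1/(1 + Q))
(M(-18) + r(-2*(-4))) - 66 = (-12 + 1/(1 - 2*(-4))) - 66 = (-12 + 1/(1 + 8)) - 66 = (-12 + 1/9) - 66 = -107/9 - 66 = -701/9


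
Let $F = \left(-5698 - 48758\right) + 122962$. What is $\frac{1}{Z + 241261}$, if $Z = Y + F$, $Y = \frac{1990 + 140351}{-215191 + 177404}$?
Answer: $\frac{37787}{11705023288} \approx 3.2283 \cdot 10^{-6}$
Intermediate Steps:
$Y = - \frac{142341}{37787}$ ($Y = \frac{142341}{-37787} = 142341 \left(- \frac{1}{37787}\right) = - \frac{142341}{37787} \approx -3.7669$)
$F = 68506$ ($F = -54456 + 122962 = 68506$)
$Z = \frac{2588493881}{37787}$ ($Z = - \frac{142341}{37787} + 68506 = \frac{2588493881}{37787} \approx 68502.0$)
$\frac{1}{Z + 241261} = \frac{1}{\frac{2588493881}{37787} + 241261} = \frac{1}{\frac{11705023288}{37787}} = \frac{37787}{11705023288}$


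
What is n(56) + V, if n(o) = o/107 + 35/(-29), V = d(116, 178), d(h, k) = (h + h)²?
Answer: 167013751/3103 ≈ 53823.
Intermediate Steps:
d(h, k) = 4*h² (d(h, k) = (2*h)² = 4*h²)
V = 53824 (V = 4*116² = 4*13456 = 53824)
n(o) = -35/29 + o/107 (n(o) = o*(1/107) + 35*(-1/29) = o/107 - 35/29 = -35/29 + o/107)
n(56) + V = (-35/29 + (1/107)*56) + 53824 = (-35/29 + 56/107) + 53824 = -2121/3103 + 53824 = 167013751/3103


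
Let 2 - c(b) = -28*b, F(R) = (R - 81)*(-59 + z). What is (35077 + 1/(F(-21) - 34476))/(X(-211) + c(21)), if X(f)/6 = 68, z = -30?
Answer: 890885645/25347204 ≈ 35.147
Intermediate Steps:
F(R) = 7209 - 89*R (F(R) = (R - 81)*(-59 - 30) = (-81 + R)*(-89) = 7209 - 89*R)
X(f) = 408 (X(f) = 6*68 = 408)
c(b) = 2 + 28*b (c(b) = 2 - (-28)*b = 2 + 28*b)
(35077 + 1/(F(-21) - 34476))/(X(-211) + c(21)) = (35077 + 1/((7209 - 89*(-21)) - 34476))/(408 + (2 + 28*21)) = (35077 + 1/((7209 + 1869) - 34476))/(408 + (2 + 588)) = (35077 + 1/(9078 - 34476))/(408 + 590) = (35077 + 1/(-25398))/998 = (35077 - 1/25398)*(1/998) = (890885645/25398)*(1/998) = 890885645/25347204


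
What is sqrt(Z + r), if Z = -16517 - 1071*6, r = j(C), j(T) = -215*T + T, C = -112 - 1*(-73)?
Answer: I*sqrt(14597) ≈ 120.82*I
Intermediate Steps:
C = -39 (C = -112 + 73 = -39)
j(T) = -214*T
r = 8346 (r = -214*(-39) = 8346)
Z = -22943 (Z = -16517 - 1*6426 = -16517 - 6426 = -22943)
sqrt(Z + r) = sqrt(-22943 + 8346) = sqrt(-14597) = I*sqrt(14597)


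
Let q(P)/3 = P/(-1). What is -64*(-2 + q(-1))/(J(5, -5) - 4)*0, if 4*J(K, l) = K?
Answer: 0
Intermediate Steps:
J(K, l) = K/4
q(P) = -3*P (q(P) = 3*(P/(-1)) = 3*(P*(-1)) = 3*(-P) = -3*P)
-64*(-2 + q(-1))/(J(5, -5) - 4)*0 = -64*(-2 - 3*(-1))/((1/4)*5 - 4)*0 = -64*(-2 + 3)/(5/4 - 4)*0 = -64*1/(-11/4)*0 = -64*1*(-4/11)*0 = -(-256)*0/11 = -64*0 = 0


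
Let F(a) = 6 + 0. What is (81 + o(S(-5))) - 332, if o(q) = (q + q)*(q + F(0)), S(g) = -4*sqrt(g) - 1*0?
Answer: -411 - 48*I*sqrt(5) ≈ -411.0 - 107.33*I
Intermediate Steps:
F(a) = 6
S(g) = -4*sqrt(g) (S(g) = -4*sqrt(g) + 0 = -4*sqrt(g))
o(q) = 2*q*(6 + q) (o(q) = (q + q)*(q + 6) = (2*q)*(6 + q) = 2*q*(6 + q))
(81 + o(S(-5))) - 332 = (81 + 2*(-4*I*sqrt(5))*(6 - 4*I*sqrt(5))) - 332 = (81 - 8*I*sqrt(5)*(6 - 4*I*sqrt(5))) - 332 = -251 - 8*I*sqrt(5)*(6 - 4*I*sqrt(5))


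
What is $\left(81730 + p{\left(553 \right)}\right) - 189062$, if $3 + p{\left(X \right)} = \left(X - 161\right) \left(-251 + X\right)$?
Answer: $11049$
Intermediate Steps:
$p{\left(X \right)} = -3 + \left(-251 + X\right) \left(-161 + X\right)$ ($p{\left(X \right)} = -3 + \left(X - 161\right) \left(-251 + X\right) = -3 + \left(-161 + X\right) \left(-251 + X\right) = -3 + \left(-251 + X\right) \left(-161 + X\right)$)
$\left(81730 + p{\left(553 \right)}\right) - 189062 = \left(81730 + \left(40408 + 553^{2} - 227836\right)\right) - 189062 = \left(81730 + \left(40408 + 305809 - 227836\right)\right) - 189062 = \left(81730 + 118381\right) - 189062 = 200111 - 189062 = 11049$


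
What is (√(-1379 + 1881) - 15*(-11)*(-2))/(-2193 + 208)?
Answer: 66/397 - √502/1985 ≈ 0.15496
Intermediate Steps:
(√(-1379 + 1881) - 15*(-11)*(-2))/(-2193 + 208) = (√502 + 165*(-2))/(-1985) = (√502 - 330)*(-1/1985) = (-330 + √502)*(-1/1985) = 66/397 - √502/1985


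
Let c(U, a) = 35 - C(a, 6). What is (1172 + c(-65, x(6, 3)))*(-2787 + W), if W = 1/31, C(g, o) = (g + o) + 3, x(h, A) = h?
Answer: -102984032/31 ≈ -3.3221e+6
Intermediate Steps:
C(g, o) = 3 + g + o
W = 1/31 ≈ 0.032258
c(U, a) = 26 - a (c(U, a) = 35 - (3 + a + 6) = 35 - (9 + a) = 35 + (-9 - a) = 26 - a)
(1172 + c(-65, x(6, 3)))*(-2787 + W) = (1172 + (26 - 1*6))*(-2787 + 1/31) = (1172 + (26 - 6))*(-86396/31) = (1172 + 20)*(-86396/31) = 1192*(-86396/31) = -102984032/31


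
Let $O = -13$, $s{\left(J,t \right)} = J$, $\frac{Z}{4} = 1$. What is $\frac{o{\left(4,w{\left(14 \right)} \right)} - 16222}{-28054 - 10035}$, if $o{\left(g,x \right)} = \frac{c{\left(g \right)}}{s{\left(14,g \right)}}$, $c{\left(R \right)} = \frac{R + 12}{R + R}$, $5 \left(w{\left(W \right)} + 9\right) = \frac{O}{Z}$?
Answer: $\frac{113553}{266623} \approx 0.42589$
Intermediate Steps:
$Z = 4$ ($Z = 4 \cdot 1 = 4$)
$w{\left(W \right)} = - \frac{193}{20}$ ($w{\left(W \right)} = -9 + \frac{\left(-13\right) \frac{1}{4}}{5} = -9 + \frac{1}{5} \left(- \frac{13}{4}\right) = -9 - \frac{13}{20} = - \frac{193}{20}$)
$c{\left(R \right)} = \frac{12 + R}{2 R}$
$o{\left(g,x \right)} = \frac{12 + g}{28 g}$ ($o{\left(g,x \right)} = \frac{\frac{1}{2} \frac{1}{g} \left(12 + g\right)}{14} = \frac{12 + g}{2 g} \frac{1}{14} = \frac{12 + g}{28 g}$)
$\frac{o{\left(4,w{\left(14 \right)} \right)} - 16222}{-28054 - 10035} = \frac{\frac{12 + 4}{28 \cdot 4} - 16222}{-28054 - 10035} = \frac{\frac{1}{28} \cdot \frac{1}{4} \cdot 16 - 16222}{-38089} = \left(\frac{1}{7} - 16222\right) \left(- \frac{1}{38089}\right) = \left(- \frac{113553}{7}\right) \left(- \frac{1}{38089}\right) = \frac{113553}{266623}$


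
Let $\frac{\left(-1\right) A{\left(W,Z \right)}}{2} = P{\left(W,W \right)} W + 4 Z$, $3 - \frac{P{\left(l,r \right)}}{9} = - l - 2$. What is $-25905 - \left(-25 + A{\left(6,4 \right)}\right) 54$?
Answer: $41325$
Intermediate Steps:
$P{\left(l,r \right)} = 45 + 9 l$ ($P{\left(l,r \right)} = 27 - 9 \left(- l - 2\right) = 27 - 9 \left(-2 - l\right) = 27 + \left(18 + 9 l\right) = 45 + 9 l$)
$A{\left(W,Z \right)} = - 8 Z - 2 W \left(45 + 9 W\right)$ ($A{\left(W,Z \right)} = - 2 \left(\left(45 + 9 W\right) W + 4 Z\right) = - 2 \left(W \left(45 + 9 W\right) + 4 Z\right) = - 2 \left(4 Z + W \left(45 + 9 W\right)\right) = - 8 Z - 2 W \left(45 + 9 W\right)$)
$-25905 - \left(-25 + A{\left(6,4 \right)}\right) 54 = -25905 - \left(-25 - \left(32 + 108 \left(5 + 6\right)\right)\right) 54 = -25905 - \left(-25 - \left(32 + 108 \cdot 11\right)\right) 54 = -25905 - \left(-25 - 1220\right) 54 = -25905 - \left(-1245\right) 54 = -25905 - -67230 = -25905 + 67230 = 41325$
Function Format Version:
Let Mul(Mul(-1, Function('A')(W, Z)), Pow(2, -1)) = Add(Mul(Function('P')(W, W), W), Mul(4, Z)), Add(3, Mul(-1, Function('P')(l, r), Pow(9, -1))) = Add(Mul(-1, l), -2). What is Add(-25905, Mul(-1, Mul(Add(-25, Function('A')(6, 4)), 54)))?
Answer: 41325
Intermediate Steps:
Function('P')(l, r) = Add(45, Mul(9, l)) (Function('P')(l, r) = Add(27, Mul(-9, Add(Mul(-1, l), -2))) = Add(27, Mul(-9, Add(-2, Mul(-1, l)))) = Add(27, Add(18, Mul(9, l))) = Add(45, Mul(9, l)))
Function('A')(W, Z) = Add(Mul(-8, Z), Mul(-2, W, Add(45, Mul(9, W)))) (Function('A')(W, Z) = Mul(-2, Add(Mul(Add(45, Mul(9, W)), W), Mul(4, Z))) = Mul(-2, Add(Mul(W, Add(45, Mul(9, W))), Mul(4, Z))) = Mul(-2, Add(Mul(4, Z), Mul(W, Add(45, Mul(9, W))))) = Add(Mul(-8, Z), Mul(-2, W, Add(45, Mul(9, W)))))
Add(-25905, Mul(-1, Mul(Add(-25, Function('A')(6, 4)), 54))) = Add(-25905, Mul(-1, Mul(Add(-25, Add(Mul(-8, 4), Mul(-18, 6, Add(5, 6)))), 54))) = Add(-25905, Mul(-1, Mul(Add(-25, Add(-32, Mul(-18, 6, 11))), 54))) = Add(-25905, Mul(-1, Mul(Add(-25, Add(-32, -1188)), 54))) = Add(-25905, Mul(-1, Mul(Add(-25, -1220), 54))) = Add(-25905, Mul(-1, Mul(-1245, 54))) = Add(-25905, Mul(-1, -67230)) = Add(-25905, 67230) = 41325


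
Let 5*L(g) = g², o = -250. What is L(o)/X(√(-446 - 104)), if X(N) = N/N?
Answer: 12500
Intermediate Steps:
X(N) = 1
L(g) = g²/5
L(o)/X(√(-446 - 104)) = ((⅕)*(-250)²)/1 = ((⅕)*62500)*1 = 12500*1 = 12500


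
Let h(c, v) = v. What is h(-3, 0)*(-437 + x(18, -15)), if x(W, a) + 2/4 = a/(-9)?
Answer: 0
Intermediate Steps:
x(W, a) = -½ - a/9 (x(W, a) = -½ + a/(-9) = -½ + a*(-⅑) = -½ - a/9)
h(-3, 0)*(-437 + x(18, -15)) = 0*(-437 + (-½ - ⅑*(-15))) = 0*(-437 + (-½ + 5/3)) = 0*(-437 + 7/6) = 0*(-2615/6) = 0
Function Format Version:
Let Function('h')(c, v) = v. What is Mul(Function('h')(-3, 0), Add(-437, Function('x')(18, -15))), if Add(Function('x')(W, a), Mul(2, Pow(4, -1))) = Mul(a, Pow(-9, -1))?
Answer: 0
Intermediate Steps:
Function('x')(W, a) = Add(Rational(-1, 2), Mul(Rational(-1, 9), a)) (Function('x')(W, a) = Add(Rational(-1, 2), Mul(a, Pow(-9, -1))) = Add(Rational(-1, 2), Mul(a, Rational(-1, 9))) = Add(Rational(-1, 2), Mul(Rational(-1, 9), a)))
Mul(Function('h')(-3, 0), Add(-437, Function('x')(18, -15))) = Mul(0, Add(-437, Add(Rational(-1, 2), Mul(Rational(-1, 9), -15)))) = Mul(0, Add(-437, Add(Rational(-1, 2), Rational(5, 3)))) = Mul(0, Add(-437, Rational(7, 6))) = Mul(0, Rational(-2615, 6)) = 0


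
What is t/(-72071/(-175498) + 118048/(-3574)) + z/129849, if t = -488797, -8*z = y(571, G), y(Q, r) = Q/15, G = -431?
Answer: 477721850399123033107/31879912787656200 ≈ 14985.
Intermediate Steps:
y(Q, r) = Q/15 (y(Q, r) = Q*(1/15) = Q/15)
z = -571/120 ≈ -4.7583
t/(-72071/(-175498) + 118048/(-3574)) + z/129849 = -488797/(-72071/(-175498) + 118048/(-3574)) - 571/120/129849 = -488797/(-72071*(-1/175498) + 118048*(-1/3574)) - 571/120*1/129849 = -488797/(72071/175498 - 59024/1787) - 571/15581880 = -488797/(-10229803075/313614926) - 571/15581880 = -488797*(-313614926/10229803075) - 571/15581880 = 153294034984022/10229803075 - 571/15581880 = 477721850399123033107/31879912787656200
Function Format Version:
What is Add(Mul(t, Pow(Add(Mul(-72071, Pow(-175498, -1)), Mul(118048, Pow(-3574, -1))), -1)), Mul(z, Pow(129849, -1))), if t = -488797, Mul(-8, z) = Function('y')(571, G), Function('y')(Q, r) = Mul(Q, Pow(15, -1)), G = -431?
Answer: Rational(477721850399123033107, 31879912787656200) ≈ 14985.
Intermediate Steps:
Function('y')(Q, r) = Mul(Rational(1, 15), Q) (Function('y')(Q, r) = Mul(Q, Rational(1, 15)) = Mul(Rational(1, 15), Q))
z = Rational(-571, 120) (z = Mul(Rational(-1, 8), Mul(Rational(1, 15), 571)) = Mul(Rational(-1, 8), Rational(571, 15)) = Rational(-571, 120) ≈ -4.7583)
Add(Mul(t, Pow(Add(Mul(-72071, Pow(-175498, -1)), Mul(118048, Pow(-3574, -1))), -1)), Mul(z, Pow(129849, -1))) = Add(Mul(-488797, Pow(Add(Mul(-72071, Pow(-175498, -1)), Mul(118048, Pow(-3574, -1))), -1)), Mul(Rational(-571, 120), Pow(129849, -1))) = Add(Mul(-488797, Pow(Add(Mul(-72071, Rational(-1, 175498)), Mul(118048, Rational(-1, 3574))), -1)), Mul(Rational(-571, 120), Rational(1, 129849))) = Add(Mul(-488797, Pow(Add(Rational(72071, 175498), Rational(-59024, 1787)), -1)), Rational(-571, 15581880)) = Add(Mul(-488797, Pow(Rational(-10229803075, 313614926), -1)), Rational(-571, 15581880)) = Add(Mul(-488797, Rational(-313614926, 10229803075)), Rational(-571, 15581880)) = Add(Rational(153294034984022, 10229803075), Rational(-571, 15581880)) = Rational(477721850399123033107, 31879912787656200)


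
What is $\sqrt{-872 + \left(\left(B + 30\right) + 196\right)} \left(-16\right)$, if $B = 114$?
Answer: $- 32 i \sqrt{133} \approx - 369.04 i$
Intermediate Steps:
$\sqrt{-872 + \left(\left(B + 30\right) + 196\right)} \left(-16\right) = \sqrt{-872 + \left(\left(114 + 30\right) + 196\right)} \left(-16\right) = \sqrt{-872 + \left(144 + 196\right)} \left(-16\right) = \sqrt{-872 + 340} \left(-16\right) = \sqrt{-532} \left(-16\right) = 2 i \sqrt{133} \left(-16\right) = - 32 i \sqrt{133}$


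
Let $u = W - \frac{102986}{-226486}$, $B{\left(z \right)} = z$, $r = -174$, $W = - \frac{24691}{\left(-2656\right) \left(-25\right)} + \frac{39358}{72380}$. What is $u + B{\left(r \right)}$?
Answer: $- \frac{32992436122269}{190297021600} \approx -173.37$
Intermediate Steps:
$W = \frac{3755621}{21845600}$ ($W = - \frac{24691}{66400} + 39358 \cdot \frac{1}{72380} = \left(-24691\right) \frac{1}{66400} + \frac{1789}{3290} = - \frac{24691}{66400} + \frac{1789}{3290} = \frac{3755621}{21845600} \approx 0.17192$)
$u = \frac{119245636131}{190297021600}$ ($u = \frac{3755621}{21845600} - \frac{102986}{-226486} = \frac{3755621}{21845600} - - \frac{3961}{8711} = \frac{3755621}{21845600} + \frac{3961}{8711} = \frac{119245636131}{190297021600} \approx 0.62663$)
$u + B{\left(r \right)} = \frac{119245636131}{190297021600} - 174 = - \frac{32992436122269}{190297021600}$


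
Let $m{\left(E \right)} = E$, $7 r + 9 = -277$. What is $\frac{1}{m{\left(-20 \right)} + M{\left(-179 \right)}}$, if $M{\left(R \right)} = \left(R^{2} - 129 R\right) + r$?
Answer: $\frac{7}{385498} \approx 1.8158 \cdot 10^{-5}$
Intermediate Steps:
$r = - \frac{286}{7}$ ($r = - \frac{9}{7} + \frac{1}{7} \left(-277\right) = - \frac{9}{7} - \frac{277}{7} = - \frac{286}{7} \approx -40.857$)
$M{\left(R \right)} = - \frac{286}{7} + R^{2} - 129 R$ ($M{\left(R \right)} = \left(R^{2} - 129 R\right) - \frac{286}{7} = - \frac{286}{7} + R^{2} - 129 R$)
$\frac{1}{m{\left(-20 \right)} + M{\left(-179 \right)}} = \frac{1}{-20 - \left(- \frac{161351}{7} - 32041\right)} = \frac{1}{-20 + \left(- \frac{286}{7} + 32041 + 23091\right)} = \frac{1}{-20 + \frac{385638}{7}} = \frac{1}{\frac{385498}{7}} = \frac{7}{385498}$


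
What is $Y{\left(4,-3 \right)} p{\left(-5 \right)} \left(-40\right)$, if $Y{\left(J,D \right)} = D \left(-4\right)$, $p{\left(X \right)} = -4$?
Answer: $1920$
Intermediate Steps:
$Y{\left(J,D \right)} = - 4 D$
$Y{\left(4,-3 \right)} p{\left(-5 \right)} \left(-40\right) = \left(-4\right) \left(-3\right) \left(-4\right) \left(-40\right) = 12 \left(-4\right) \left(-40\right) = \left(-48\right) \left(-40\right) = 1920$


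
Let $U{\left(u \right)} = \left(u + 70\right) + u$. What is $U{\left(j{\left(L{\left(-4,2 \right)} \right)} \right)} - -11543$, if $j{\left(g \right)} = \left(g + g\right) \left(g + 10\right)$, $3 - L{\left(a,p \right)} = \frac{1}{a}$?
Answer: $\frac{47141}{4} \approx 11785.0$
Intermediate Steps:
$L{\left(a,p \right)} = 3 - \frac{1}{a}$
$j{\left(g \right)} = 2 g \left(10 + g\right)$
$U{\left(u \right)} = 70 + 2 u$ ($U{\left(u \right)} = \left(70 + u\right) + u = 70 + 2 u$)
$U{\left(j{\left(L{\left(-4,2 \right)} \right)} \right)} - -11543 = \left(70 + 2 \cdot 2 \left(3 - \frac{1}{-4}\right) \left(10 + \left(3 - \frac{1}{-4}\right)\right)\right) - -11543 = \left(70 + 2 \cdot 2 \left(3 - - \frac{1}{4}\right) \left(10 + \left(3 - - \frac{1}{4}\right)\right)\right) + 11543 = \left(70 + 2 \cdot 2 \left(3 + \frac{1}{4}\right) \left(10 + \left(3 + \frac{1}{4}\right)\right)\right) + 11543 = \left(70 + 2 \cdot 2 \cdot \frac{13}{4} \left(10 + \frac{13}{4}\right)\right) + 11543 = \left(70 + 2 \cdot 2 \cdot \frac{13}{4} \cdot \frac{53}{4}\right) + 11543 = \left(70 + 2 \cdot \frac{689}{8}\right) + 11543 = \left(70 + \frac{689}{4}\right) + 11543 = \frac{969}{4} + 11543 = \frac{47141}{4}$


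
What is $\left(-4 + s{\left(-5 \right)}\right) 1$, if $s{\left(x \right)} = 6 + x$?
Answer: $-3$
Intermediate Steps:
$\left(-4 + s{\left(-5 \right)}\right) 1 = \left(-4 + \left(6 - 5\right)\right) 1 = \left(-4 + 1\right) 1 = \left(-3\right) 1 = -3$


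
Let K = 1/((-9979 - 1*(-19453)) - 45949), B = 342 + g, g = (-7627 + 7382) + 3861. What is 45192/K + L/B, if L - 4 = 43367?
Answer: -6524280872229/3958 ≈ -1.6484e+9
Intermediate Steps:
L = 43371 (L = 4 + 43367 = 43371)
g = 3616 (g = -245 + 3861 = 3616)
B = 3958 (B = 342 + 3616 = 3958)
K = -1/36475 (K = 1/((-9979 + 19453) - 45949) = 1/(9474 - 45949) = 1/(-36475) = -1/36475 ≈ -2.7416e-5)
45192/K + L/B = 45192/(-1/36475) + 43371/3958 = 45192*(-36475) + 43371*(1/3958) = -1648378200 + 43371/3958 = -6524280872229/3958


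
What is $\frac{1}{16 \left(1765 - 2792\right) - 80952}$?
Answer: $- \frac{1}{97384} \approx -1.0269 \cdot 10^{-5}$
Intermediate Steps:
$\frac{1}{16 \left(1765 - 2792\right) - 80952} = \frac{1}{16 \left(-1027\right) - 80952} = \frac{1}{-16432 - 80952} = \frac{1}{-97384} = - \frac{1}{97384}$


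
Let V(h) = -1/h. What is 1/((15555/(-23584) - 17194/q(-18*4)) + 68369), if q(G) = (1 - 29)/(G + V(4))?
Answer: 165088/3962389303 ≈ 4.1664e-5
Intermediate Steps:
q(G) = -28/(-¼ + G) (q(G) = (1 - 29)/(G - 1/4) = -28/(G - 1*¼) = -28/(G - ¼) = -28/(-¼ + G))
1/((15555/(-23584) - 17194/q(-18*4)) + 68369) = 1/((15555/(-23584) - 17194/((-112/(-1 + 4*(-18*4))))) + 68369) = 1/((15555*(-1/23584) - 17194/((-112/(-1 + 4*(-72))))) + 68369) = 1/((-15555/23584 - 17194/((-112/(-1 - 288)))) + 68369) = 1/((-15555/23584 - 17194/((-112/(-289)))) + 68369) = 1/((-15555/23584 - 17194/((-112*(-1/289)))) + 68369) = 1/((-15555/23584 - 17194/112/289) + 68369) = 1/((-15555/23584 - 17194*289/112) + 68369) = 1/((-15555/23584 - 2484533/56) + 68369) = 1/(-7324512169/165088 + 68369) = 1/(3962389303/165088) = 165088/3962389303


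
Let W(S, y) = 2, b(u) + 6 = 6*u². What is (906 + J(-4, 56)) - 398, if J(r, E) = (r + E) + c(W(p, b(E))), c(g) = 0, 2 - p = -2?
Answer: 560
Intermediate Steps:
p = 4 (p = 2 - 1*(-2) = 2 + 2 = 4)
b(u) = -6 + 6*u²
J(r, E) = E + r (J(r, E) = (r + E) + 0 = (E + r) + 0 = E + r)
(906 + J(-4, 56)) - 398 = (906 + (56 - 4)) - 398 = (906 + 52) - 398 = 958 - 398 = 560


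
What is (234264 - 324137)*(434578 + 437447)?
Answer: -78371502825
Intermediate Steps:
(234264 - 324137)*(434578 + 437447) = -89873*872025 = -78371502825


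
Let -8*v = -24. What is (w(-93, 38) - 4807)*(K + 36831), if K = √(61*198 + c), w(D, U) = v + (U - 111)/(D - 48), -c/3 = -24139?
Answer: -8315101607/47 - 677291*√84495/141 ≈ -1.7831e+8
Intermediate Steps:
c = 72417 (c = -3*(-24139) = 72417)
v = 3 (v = -⅛*(-24) = 3)
w(D, U) = 3 + (-111 + U)/(-48 + D) (w(D, U) = 3 + (U - 111)/(D - 48) = 3 + (-111 + U)/(-48 + D))
K = √84495 (K = √(61*198 + 72417) = √(12078 + 72417) = √84495 ≈ 290.68)
(w(-93, 38) - 4807)*(K + 36831) = ((-255 + 38 + 3*(-93))/(-48 - 93) - 4807)*(√84495 + 36831) = ((-255 + 38 - 279)/(-141) - 4807)*(36831 + √84495) = (-1/141*(-496) - 4807)*(36831 + √84495) = (496/141 - 4807)*(36831 + √84495) = -677291*(36831 + √84495)/141 = -8315101607/47 - 677291*√84495/141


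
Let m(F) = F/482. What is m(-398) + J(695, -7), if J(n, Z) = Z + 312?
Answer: 73306/241 ≈ 304.17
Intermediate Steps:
J(n, Z) = 312 + Z
m(F) = F/482 (m(F) = F*(1/482) = F/482)
m(-398) + J(695, -7) = (1/482)*(-398) + (312 - 7) = -199/241 + 305 = 73306/241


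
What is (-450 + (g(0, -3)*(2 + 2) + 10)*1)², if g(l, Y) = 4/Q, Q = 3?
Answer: 1700416/9 ≈ 1.8894e+5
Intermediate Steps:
g(l, Y) = 4/3
(-450 + (g(0, -3)*(2 + 2) + 10)*1)² = (-450 + (4*(2 + 2)/3 + 10)*1)² = (-450 + ((4/3)*4 + 10)*1)² = (-450 + (16/3 + 10)*1)² = (-450 + (46/3)*1)² = (-450 + 46/3)² = (-1304/3)² = 1700416/9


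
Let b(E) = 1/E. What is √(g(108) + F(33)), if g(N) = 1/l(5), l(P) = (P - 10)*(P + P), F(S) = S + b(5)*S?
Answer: √3958/10 ≈ 6.2913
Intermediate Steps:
F(S) = 6*S/5 (F(S) = S + S/5 = 6*S/5)
l(P) = 2*P*(-10 + P) (l(P) = (-10 + P)*(2*P) = 2*P*(-10 + P))
g(N) = -1/50 (g(N) = 1/(2*5*(-10 + 5)) = 1/(2*5*(-5)) = 1/(-50) = -1/50)
√(g(108) + F(33)) = √(-1/50 + (6/5)*33) = √(-1/50 + 198/5) = √(1979/50) = √3958/10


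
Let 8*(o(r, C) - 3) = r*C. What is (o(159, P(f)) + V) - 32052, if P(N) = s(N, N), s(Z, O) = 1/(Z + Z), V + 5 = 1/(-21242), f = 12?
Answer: -21787951295/679744 ≈ -32053.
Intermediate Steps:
V = -106211/21242 (V = -5 + 1/(-21242) = -5 - 1/21242 = -106211/21242 ≈ -5.0000)
s(Z, O) = 1/(2*Z)
P(N) = 1/(2*N)
o(r, C) = 3 + C*r/8 (o(r, C) = 3 + (r*C)/8 = 3 + (C*r)/8 = 3 + C*r/8)
(o(159, P(f)) + V) - 32052 = ((3 + (⅛)*((½)/12)*159) - 106211/21242) - 32052 = ((3 + (⅛)*((½)*(1/12))*159) - 106211/21242) - 32052 = ((3 + (⅛)*(1/24)*159) - 106211/21242) - 32052 = ((3 + 53/64) - 106211/21242) - 32052 = (245/64 - 106211/21242) - 32052 = -796607/679744 - 32052 = -21787951295/679744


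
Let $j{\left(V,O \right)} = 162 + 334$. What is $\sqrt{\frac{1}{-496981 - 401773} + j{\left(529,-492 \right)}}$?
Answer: $\frac{\sqrt{400648340349182}}{898754} \approx 22.271$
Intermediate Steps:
$j{\left(V,O \right)} = 496$
$\sqrt{\frac{1}{-496981 - 401773} + j{\left(529,-492 \right)}} = \sqrt{\frac{1}{-496981 - 401773} + 496} = \sqrt{\frac{1}{-898754} + 496} = \sqrt{- \frac{1}{898754} + 496} = \sqrt{\frac{445781983}{898754}} = \frac{\sqrt{400648340349182}}{898754}$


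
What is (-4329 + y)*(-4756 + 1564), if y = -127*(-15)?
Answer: 7737408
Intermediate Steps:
y = 1905
(-4329 + y)*(-4756 + 1564) = (-4329 + 1905)*(-4756 + 1564) = -2424*(-3192) = 7737408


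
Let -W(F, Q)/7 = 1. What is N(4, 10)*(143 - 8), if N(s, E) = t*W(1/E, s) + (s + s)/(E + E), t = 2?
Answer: -1836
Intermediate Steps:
W(F, Q) = -7 (W(F, Q) = -7*1 = -7)
N(s, E) = -14 + s/E (N(s, E) = 2*(-7) + (s + s)/(E + E) = -14 + (2*s)/((2*E)) = -14 + (2*s)*(1/(2*E)) = -14 + s/E)
N(4, 10)*(143 - 8) = (-14 + 4/10)*(143 - 8) = (-14 + 4*(⅒))*135 = (-14 + ⅖)*135 = -68/5*135 = -1836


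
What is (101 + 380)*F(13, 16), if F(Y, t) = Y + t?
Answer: 13949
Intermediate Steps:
(101 + 380)*F(13, 16) = (101 + 380)*(13 + 16) = 481*29 = 13949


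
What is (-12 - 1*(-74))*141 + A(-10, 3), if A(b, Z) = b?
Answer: 8732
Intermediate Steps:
(-12 - 1*(-74))*141 + A(-10, 3) = (-12 - 1*(-74))*141 - 10 = (-12 + 74)*141 - 10 = 62*141 - 10 = 8742 - 10 = 8732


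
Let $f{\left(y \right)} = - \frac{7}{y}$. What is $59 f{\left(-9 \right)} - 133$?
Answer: $- \frac{784}{9} \approx -87.111$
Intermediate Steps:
$59 f{\left(-9 \right)} - 133 = 59 \left(- \frac{7}{-9}\right) - 133 = 59 \left(\left(-7\right) \left(- \frac{1}{9}\right)\right) - 133 = 59 \cdot \frac{7}{9} - 133 = \frac{413}{9} - 133 = - \frac{784}{9}$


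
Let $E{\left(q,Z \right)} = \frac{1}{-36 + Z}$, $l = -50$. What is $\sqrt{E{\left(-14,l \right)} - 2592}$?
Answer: $\frac{i \sqrt{19170518}}{86} \approx 50.912 i$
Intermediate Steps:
$\sqrt{E{\left(-14,l \right)} - 2592} = \sqrt{\frac{1}{-36 - 50} - 2592} = \sqrt{\frac{1}{-86} - 2592} = \sqrt{- \frac{1}{86} - 2592} = \sqrt{- \frac{222913}{86}} = \frac{i \sqrt{19170518}}{86}$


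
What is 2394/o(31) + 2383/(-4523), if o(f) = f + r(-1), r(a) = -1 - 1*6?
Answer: 1795145/18092 ≈ 99.223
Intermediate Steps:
r(a) = -7 (r(a) = -1 - 6 = -7)
o(f) = -7 + f (o(f) = f - 7 = -7 + f)
2394/o(31) + 2383/(-4523) = 2394/(-7 + 31) + 2383/(-4523) = 2394/24 + 2383*(-1/4523) = 2394*(1/24) - 2383/4523 = 399/4 - 2383/4523 = 1795145/18092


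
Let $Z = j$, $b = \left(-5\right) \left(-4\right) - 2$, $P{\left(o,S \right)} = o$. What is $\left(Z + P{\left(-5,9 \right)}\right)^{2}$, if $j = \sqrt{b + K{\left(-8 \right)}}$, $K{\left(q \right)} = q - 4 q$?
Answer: $\left(5 - \sqrt{42}\right)^{2} \approx 2.1926$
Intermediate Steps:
$K{\left(q \right)} = - 3 q$
$b = 18$ ($b = 20 - 2 = 18$)
$j = \sqrt{42}$ ($j = \sqrt{18 - -24} = \sqrt{18 + 24} = \sqrt{42} \approx 6.4807$)
$Z = \sqrt{42} \approx 6.4807$
$\left(Z + P{\left(-5,9 \right)}\right)^{2} = \left(\sqrt{42} - 5\right)^{2} = \left(-5 + \sqrt{42}\right)^{2}$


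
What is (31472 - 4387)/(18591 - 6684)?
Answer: 27085/11907 ≈ 2.2747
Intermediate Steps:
(31472 - 4387)/(18591 - 6684) = 27085/11907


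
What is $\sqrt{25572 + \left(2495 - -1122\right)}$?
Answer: $17 \sqrt{101} \approx 170.85$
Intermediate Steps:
$\sqrt{25572 + \left(2495 - -1122\right)} = \sqrt{25572 + \left(2495 + 1122\right)} = \sqrt{25572 + 3617} = \sqrt{29189} = 17 \sqrt{101}$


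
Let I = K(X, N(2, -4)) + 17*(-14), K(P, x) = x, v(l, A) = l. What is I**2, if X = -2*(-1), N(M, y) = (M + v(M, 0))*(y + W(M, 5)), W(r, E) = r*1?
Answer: 60516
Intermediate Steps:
W(r, E) = r
N(M, y) = 2*M*(M + y) (N(M, y) = (M + M)*(y + M) = (2*M)*(M + y) = 2*M*(M + y))
X = 2
I = -246 (I = 2*2*(2 - 4) + 17*(-14) = 2*2*(-2) - 238 = -8 - 238 = -246)
I**2 = (-246)**2 = 60516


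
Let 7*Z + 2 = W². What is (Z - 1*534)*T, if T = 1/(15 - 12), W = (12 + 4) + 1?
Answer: -493/3 ≈ -164.33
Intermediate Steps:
W = 17 (W = 16 + 1 = 17)
T = ⅓ (T = 1/3 = ⅓ ≈ 0.33333)
Z = 41 (Z = -2/7 + (⅐)*17² = -2/7 + (⅐)*289 = -2/7 + 289/7 = 41)
(Z - 1*534)*T = (41 - 1*534)*(⅓) = (41 - 534)*(⅓) = -493*⅓ = -493/3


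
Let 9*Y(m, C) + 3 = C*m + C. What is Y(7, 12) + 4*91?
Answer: 1123/3 ≈ 374.33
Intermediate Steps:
Y(m, C) = -⅓ + C/9 + C*m/9 (Y(m, C) = -⅓ + (C*m + C)/9 = -⅓ + (C + C*m)/9 = -⅓ + (C/9 + C*m/9) = -⅓ + C/9 + C*m/9)
Y(7, 12) + 4*91 = (-⅓ + (⅑)*12 + (⅑)*12*7) + 4*91 = (-⅓ + 4/3 + 28/3) + 364 = 31/3 + 364 = 1123/3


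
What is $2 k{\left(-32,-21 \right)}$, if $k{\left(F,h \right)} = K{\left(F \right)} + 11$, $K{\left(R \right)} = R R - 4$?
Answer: $2062$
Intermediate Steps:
$K{\left(R \right)} = -4 + R^{2}$ ($K{\left(R \right)} = R^{2} - 4 = -4 + R^{2}$)
$k{\left(F,h \right)} = 7 + F^{2}$ ($k{\left(F,h \right)} = \left(-4 + F^{2}\right) + 11 = 7 + F^{2}$)
$2 k{\left(-32,-21 \right)} = 2 \left(7 + \left(-32\right)^{2}\right) = 2 \left(7 + 1024\right) = 2 \cdot 1031 = 2062$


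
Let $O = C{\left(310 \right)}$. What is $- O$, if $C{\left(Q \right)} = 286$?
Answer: $-286$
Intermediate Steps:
$O = 286$
$- O = \left(-1\right) 286 = -286$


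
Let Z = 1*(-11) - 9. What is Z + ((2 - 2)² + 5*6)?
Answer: 10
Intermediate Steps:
Z = -20 (Z = -11 - 9 = -20)
Z + ((2 - 2)² + 5*6) = -20 + ((2 - 2)² + 5*6) = -20 + (0² + 30) = -20 + (0 + 30) = -20 + 30 = 10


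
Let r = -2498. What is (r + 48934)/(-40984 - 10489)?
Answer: -46436/51473 ≈ -0.90214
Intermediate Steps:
(r + 48934)/(-40984 - 10489) = (-2498 + 48934)/(-40984 - 10489) = 46436/(-51473) = 46436*(-1/51473) = -46436/51473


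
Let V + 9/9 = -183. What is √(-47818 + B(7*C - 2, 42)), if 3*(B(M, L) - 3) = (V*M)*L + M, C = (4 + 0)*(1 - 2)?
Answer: √29455 ≈ 171.62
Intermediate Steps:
V = -184 (V = -1 - 183 = -184)
C = -4 (C = 4*(-1) = -4)
B(M, L) = 3 + M/3 - 184*L*M/3 (B(M, L) = 3 + ((-184*M)*L + M)/3 = 3 + (-184*L*M + M)/3 = 3 + (M - 184*L*M)/3 = 3 + (M/3 - 184*L*M/3) = 3 + M/3 - 184*L*M/3)
√(-47818 + B(7*C - 2, 42)) = √(-47818 + (3 + (7*(-4) - 2)/3 - 184/3*42*(7*(-4) - 2))) = √(-47818 + (3 + (-28 - 2)/3 - 184/3*42*(-28 - 2))) = √(-47818 + (3 + (⅓)*(-30) - 184/3*42*(-30))) = √(-47818 + (3 - 10 + 77280)) = √(-47818 + 77273) = √29455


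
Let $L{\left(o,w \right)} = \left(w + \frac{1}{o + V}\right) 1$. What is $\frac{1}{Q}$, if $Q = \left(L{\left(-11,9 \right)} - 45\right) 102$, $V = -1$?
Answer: $- \frac{2}{7361} \approx -0.0002717$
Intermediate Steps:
$L{\left(o,w \right)} = w + \frac{1}{-1 + o}$ ($L{\left(o,w \right)} = \left(w + \frac{1}{o - 1}\right) 1 = \left(w + \frac{1}{-1 + o}\right) 1 = w + \frac{1}{-1 + o}$)
$Q = - \frac{7361}{2}$ ($Q = \left(\frac{1 - 9 - 99}{-1 - 11} - 45\right) 102 = \left(\frac{1 - 9 - 99}{-12} - 45\right) 102 = \left(\left(- \frac{1}{12}\right) \left(-107\right) - 45\right) 102 = \left(\frac{107}{12} - 45\right) 102 = \left(- \frac{433}{12}\right) 102 = - \frac{7361}{2} \approx -3680.5$)
$\frac{1}{Q} = \frac{1}{- \frac{7361}{2}} = - \frac{2}{7361}$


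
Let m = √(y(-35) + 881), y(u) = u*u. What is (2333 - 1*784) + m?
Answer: 1549 + 9*√26 ≈ 1594.9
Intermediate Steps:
y(u) = u²
m = 9*√26 (m = √((-35)² + 881) = √(1225 + 881) = √2106 = 9*√26 ≈ 45.891)
(2333 - 1*784) + m = (2333 - 1*784) + 9*√26 = (2333 - 784) + 9*√26 = 1549 + 9*√26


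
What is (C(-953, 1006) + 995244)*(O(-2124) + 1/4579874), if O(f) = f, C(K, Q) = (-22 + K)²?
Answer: -18928737199288875/4579874 ≈ -4.1330e+9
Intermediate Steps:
(C(-953, 1006) + 995244)*(O(-2124) + 1/4579874) = ((-22 - 953)² + 995244)*(-2124 + 1/4579874) = ((-975)² + 995244)*(-2124 + 1/4579874) = (950625 + 995244)*(-9727652375/4579874) = 1945869*(-9727652375/4579874) = -18928737199288875/4579874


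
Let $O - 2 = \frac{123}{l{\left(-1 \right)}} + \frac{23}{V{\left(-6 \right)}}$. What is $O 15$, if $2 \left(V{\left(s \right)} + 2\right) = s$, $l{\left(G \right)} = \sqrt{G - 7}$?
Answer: $-39 - \frac{1845 i \sqrt{2}}{4} \approx -39.0 - 652.31 i$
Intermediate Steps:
$l{\left(G \right)} = \sqrt{-7 + G}$
$V{\left(s \right)} = -2 + \frac{s}{2}$
$O = - \frac{13}{5} - \frac{123 i \sqrt{2}}{4}$ ($O = 2 + \left(\frac{123}{\sqrt{-7 - 1}} + \frac{23}{-2 + \frac{1}{2} \left(-6\right)}\right) = 2 + \left(\frac{123}{\sqrt{-8}} + \frac{23}{-2 - 3}\right) = 2 + \left(\frac{123}{2 i \sqrt{2}} + \frac{23}{-5}\right) = 2 + \left(123 \left(- \frac{i \sqrt{2}}{4}\right) + 23 \left(- \frac{1}{5}\right)\right) = 2 - \left(\frac{23}{5} + \frac{123 i \sqrt{2}}{4}\right) = - \frac{13}{5} - \frac{123 i \sqrt{2}}{4} \approx -2.6 - 43.487 i$)
$O 15 = \left(- \frac{13}{5} - \frac{123 i \sqrt{2}}{4}\right) 15 = -39 - \frac{1845 i \sqrt{2}}{4}$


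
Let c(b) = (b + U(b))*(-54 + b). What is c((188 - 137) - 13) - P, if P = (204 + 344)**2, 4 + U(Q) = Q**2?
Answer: -323952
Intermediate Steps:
U(Q) = -4 + Q**2
P = 300304 (P = 548**2 = 300304)
c(b) = (-54 + b)*(-4 + b + b**2) (c(b) = (b + (-4 + b**2))*(-54 + b) = (-4 + b + b**2)*(-54 + b) = (-54 + b)*(-4 + b + b**2))
c((188 - 137) - 13) - P = (216 + ((188 - 137) - 13)**3 - 58*((188 - 137) - 13) - 53*((188 - 137) - 13)**2) - 1*300304 = (216 + (51 - 13)**3 - 58*(51 - 13) - 53*(51 - 13)**2) - 300304 = (216 + 38**3 - 58*38 - 53*38**2) - 300304 = (216 + 54872 - 2204 - 53*1444) - 300304 = (216 + 54872 - 2204 - 76532) - 300304 = -23648 - 300304 = -323952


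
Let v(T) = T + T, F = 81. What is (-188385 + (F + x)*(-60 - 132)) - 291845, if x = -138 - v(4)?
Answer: -467750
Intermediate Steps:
v(T) = 2*T
x = -146 (x = -138 - 2*4 = -138 - 1*8 = -138 - 8 = -146)
(-188385 + (F + x)*(-60 - 132)) - 291845 = (-188385 + (81 - 146)*(-60 - 132)) - 291845 = (-188385 - 65*(-192)) - 291845 = (-188385 + 12480) - 291845 = -175905 - 291845 = -467750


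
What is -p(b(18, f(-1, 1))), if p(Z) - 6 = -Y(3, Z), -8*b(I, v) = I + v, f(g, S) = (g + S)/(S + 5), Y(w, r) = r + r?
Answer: -21/2 ≈ -10.500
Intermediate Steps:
Y(w, r) = 2*r
f(g, S) = (S + g)/(5 + S)
b(I, v) = -I/8 - v/8 (b(I, v) = -(I + v)/8 = -I/8 - v/8)
p(Z) = 6 - 2*Z
-p(b(18, f(-1, 1))) = -(6 - 2*(-1/8*18 - (1 - 1)/(8*(5 + 1)))) = -(6 - 2*(-9/4 - 0/(8*6))) = -(6 - 2*(-9/4 - 0/48)) = -(6 - 2*(-9/4 - 1/8*0)) = -(6 - 2*(-9/4 + 0)) = -(6 - 2*(-9/4)) = -(6 + 9/2) = -1*21/2 = -21/2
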